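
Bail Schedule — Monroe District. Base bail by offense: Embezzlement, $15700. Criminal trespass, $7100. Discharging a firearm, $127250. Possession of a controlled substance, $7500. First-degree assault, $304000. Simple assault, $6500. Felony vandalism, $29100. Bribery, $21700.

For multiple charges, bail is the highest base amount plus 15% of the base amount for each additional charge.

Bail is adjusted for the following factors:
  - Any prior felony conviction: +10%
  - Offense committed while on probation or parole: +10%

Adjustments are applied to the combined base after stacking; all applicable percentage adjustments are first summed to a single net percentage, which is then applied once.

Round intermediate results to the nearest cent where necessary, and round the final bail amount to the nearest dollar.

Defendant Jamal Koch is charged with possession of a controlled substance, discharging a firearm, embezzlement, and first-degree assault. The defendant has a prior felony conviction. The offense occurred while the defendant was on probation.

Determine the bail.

$391881

Base amounts from the schedule: possession of a controlled substance $7500; discharging a firearm $127250; embezzlement $15700; first-degree assault $304000.
Stacking rule: highest base plus 15% of each additional charge. Highest is first-degree assault at $304000. Additional: $7500 × 15% = $1125; $127250 × 15% = $19087.50; $15700 × 15% = $2355. Combined base = $304000 + $22567.50 = $326567.50.
Net percentage adjustment: +10% +10% = +20%. $326567.50 × 1.2 = $391881.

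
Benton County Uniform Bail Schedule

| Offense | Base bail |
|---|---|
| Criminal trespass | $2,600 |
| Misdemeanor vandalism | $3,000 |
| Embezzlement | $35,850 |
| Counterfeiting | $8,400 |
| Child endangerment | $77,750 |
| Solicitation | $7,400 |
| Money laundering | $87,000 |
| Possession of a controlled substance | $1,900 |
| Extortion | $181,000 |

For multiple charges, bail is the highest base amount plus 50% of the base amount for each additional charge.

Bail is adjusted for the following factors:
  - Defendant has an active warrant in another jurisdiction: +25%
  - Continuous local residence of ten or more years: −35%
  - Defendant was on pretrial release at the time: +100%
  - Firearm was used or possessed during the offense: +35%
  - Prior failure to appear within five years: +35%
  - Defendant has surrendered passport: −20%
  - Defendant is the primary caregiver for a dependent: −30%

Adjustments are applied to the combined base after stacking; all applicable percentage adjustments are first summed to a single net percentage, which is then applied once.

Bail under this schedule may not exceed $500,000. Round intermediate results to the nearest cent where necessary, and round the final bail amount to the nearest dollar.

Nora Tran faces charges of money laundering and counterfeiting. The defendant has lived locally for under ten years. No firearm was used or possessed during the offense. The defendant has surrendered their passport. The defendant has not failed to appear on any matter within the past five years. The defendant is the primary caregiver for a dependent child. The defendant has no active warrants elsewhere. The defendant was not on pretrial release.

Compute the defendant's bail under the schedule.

Base amounts from the schedule: money laundering $87,000; counterfeiting $8,400.
Stacking rule: highest base plus 50% of each additional charge. Highest is money laundering at $87,000. Additional: $8,400 × 50% = $4,200. Combined base = $87,000 + $4,200 = $91,200.
Net percentage adjustment: −20% −30% = −50%. $91,200 × 0.5 = $45,600.
$45,600 is within the $500,000 maximum.

$45,600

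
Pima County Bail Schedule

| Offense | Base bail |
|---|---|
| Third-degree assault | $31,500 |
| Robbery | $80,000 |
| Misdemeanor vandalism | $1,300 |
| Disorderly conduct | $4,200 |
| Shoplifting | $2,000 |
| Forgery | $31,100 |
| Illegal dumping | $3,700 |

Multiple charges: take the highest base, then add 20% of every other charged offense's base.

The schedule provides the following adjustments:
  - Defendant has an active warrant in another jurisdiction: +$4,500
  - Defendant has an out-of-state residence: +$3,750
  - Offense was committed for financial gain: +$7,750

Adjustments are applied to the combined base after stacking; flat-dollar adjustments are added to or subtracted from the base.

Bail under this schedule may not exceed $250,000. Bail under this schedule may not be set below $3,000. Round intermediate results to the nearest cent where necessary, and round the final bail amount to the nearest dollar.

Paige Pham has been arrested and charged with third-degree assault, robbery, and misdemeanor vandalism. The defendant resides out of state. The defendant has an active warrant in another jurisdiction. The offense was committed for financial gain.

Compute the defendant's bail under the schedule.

$102,560

Base amounts from the schedule: third-degree assault $31,500; robbery $80,000; misdemeanor vandalism $1,300.
Stacking rule: highest base plus 20% of each additional charge. Highest is robbery at $80,000. Additional: $31,500 × 20% = $6,300; $1,300 × 20% = $260. Combined base = $80,000 + $6,560 = $86,560.
Defendant has an active warrant in another jurisdiction (+$4,500 flat): $86,560 + $4,500 = $91,060.
Defendant has an out-of-state residence (+$3,750 flat): $91,060 + $3,750 = $94,810.
Offense was committed for financial gain (+$7,750 flat): $94,810 + $7,750 = $102,560.
$102,560 is within the $250,000 maximum.
$102,560 is at or above the $3,000 minimum.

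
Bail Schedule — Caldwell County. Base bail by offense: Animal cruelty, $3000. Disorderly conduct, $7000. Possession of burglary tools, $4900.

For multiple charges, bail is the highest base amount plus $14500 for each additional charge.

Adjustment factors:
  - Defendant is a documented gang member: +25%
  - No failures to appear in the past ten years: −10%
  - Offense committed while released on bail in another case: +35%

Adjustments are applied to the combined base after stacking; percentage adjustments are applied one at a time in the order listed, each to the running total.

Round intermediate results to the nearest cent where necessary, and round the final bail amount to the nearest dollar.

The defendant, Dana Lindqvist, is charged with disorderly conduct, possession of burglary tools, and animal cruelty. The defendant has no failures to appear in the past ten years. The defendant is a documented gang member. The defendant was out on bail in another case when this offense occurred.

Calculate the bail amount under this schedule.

$54675

Base amounts from the schedule: disorderly conduct $7000; possession of burglary tools $4900; animal cruelty $3000.
Stacking rule: highest base plus $14500 per additional charge. Highest is disorderly conduct at $7000; 2 additional charges → +$29000. Combined base = $36000.
Defendant is a documented gang member (+25%): $36000 × 1.25 = $45000.
No failures to appear in the past ten years (−10%): $45000 × 0.9 = $40500.
Offense committed while released on bail in another case (+35%): $40500 × 1.35 = $54675.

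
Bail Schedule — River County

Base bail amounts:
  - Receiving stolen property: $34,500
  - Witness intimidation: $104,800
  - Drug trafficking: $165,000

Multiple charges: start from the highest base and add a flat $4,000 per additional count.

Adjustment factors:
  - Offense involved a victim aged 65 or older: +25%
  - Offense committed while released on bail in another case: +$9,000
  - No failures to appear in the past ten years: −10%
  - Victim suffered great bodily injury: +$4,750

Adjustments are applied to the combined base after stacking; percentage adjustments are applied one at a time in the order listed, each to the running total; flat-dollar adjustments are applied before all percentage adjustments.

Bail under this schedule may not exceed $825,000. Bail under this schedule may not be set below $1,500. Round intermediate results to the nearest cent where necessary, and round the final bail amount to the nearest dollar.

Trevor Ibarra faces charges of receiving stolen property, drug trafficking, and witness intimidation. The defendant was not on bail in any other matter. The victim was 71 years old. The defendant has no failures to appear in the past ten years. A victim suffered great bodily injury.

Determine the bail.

$199,969

Base amounts from the schedule: receiving stolen property $34,500; drug trafficking $165,000; witness intimidation $104,800.
Stacking rule: highest base plus $4,000 per additional charge. Highest is drug trafficking at $165,000; 2 additional charges → +$8,000. Combined base = $173,000.
Victim suffered great bodily injury (+$4,750 flat): $173,000 + $4,750 = $177,750.
Offense involved a victim aged 65 or older (+25%): $177,750 × 1.25 = $222,187.50.
No failures to appear in the past ten years (−10%): $222,187.50 × 0.9 = $199,968.75.
$199,968.75 is within the $825,000 maximum.
$199,968.75 is at or above the $1,500 minimum.
Rounded to the nearest dollar: $199,969.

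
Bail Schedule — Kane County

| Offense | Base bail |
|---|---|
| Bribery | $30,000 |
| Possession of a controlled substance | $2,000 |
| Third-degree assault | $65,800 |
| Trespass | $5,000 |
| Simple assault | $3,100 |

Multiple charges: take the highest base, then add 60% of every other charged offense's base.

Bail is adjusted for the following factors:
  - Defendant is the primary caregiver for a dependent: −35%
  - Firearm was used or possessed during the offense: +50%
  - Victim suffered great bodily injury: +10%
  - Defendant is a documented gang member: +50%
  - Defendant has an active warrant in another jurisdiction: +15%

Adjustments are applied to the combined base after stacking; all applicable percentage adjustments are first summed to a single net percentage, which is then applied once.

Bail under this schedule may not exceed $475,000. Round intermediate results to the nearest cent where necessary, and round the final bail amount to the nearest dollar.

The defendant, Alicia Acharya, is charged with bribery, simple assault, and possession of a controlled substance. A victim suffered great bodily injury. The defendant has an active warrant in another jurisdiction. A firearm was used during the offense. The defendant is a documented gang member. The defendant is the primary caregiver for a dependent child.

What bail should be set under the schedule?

$62,814

Base amounts from the schedule: bribery $30,000; simple assault $3,100; possession of a controlled substance $2,000.
Stacking rule: highest base plus 60% of each additional charge. Highest is bribery at $30,000. Additional: $3,100 × 60% = $1,860; $2,000 × 60% = $1,200. Combined base = $30,000 + $3,060 = $33,060.
Net percentage adjustment: −35% +50% +10% +50% +15% = +90%. $33,060 × 1.9 = $62,814.
$62,814 is within the $475,000 maximum.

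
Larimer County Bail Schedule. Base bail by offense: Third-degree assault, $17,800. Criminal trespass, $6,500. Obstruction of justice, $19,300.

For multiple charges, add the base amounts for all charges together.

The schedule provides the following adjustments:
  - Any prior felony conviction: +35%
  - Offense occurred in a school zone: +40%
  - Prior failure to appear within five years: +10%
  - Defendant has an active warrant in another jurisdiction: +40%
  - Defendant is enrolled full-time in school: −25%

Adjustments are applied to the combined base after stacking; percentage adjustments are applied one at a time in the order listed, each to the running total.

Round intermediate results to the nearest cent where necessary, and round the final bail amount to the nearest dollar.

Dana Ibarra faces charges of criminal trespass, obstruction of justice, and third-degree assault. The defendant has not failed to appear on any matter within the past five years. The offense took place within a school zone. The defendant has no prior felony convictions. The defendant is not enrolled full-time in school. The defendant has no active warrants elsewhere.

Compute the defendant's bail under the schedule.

Base amounts from the schedule: criminal trespass $6,500; obstruction of justice $19,300; third-degree assault $17,800.
Stacking rule: sum of all bases. $6,500 + $19,300 + $17,800 = $43,600.
Offense occurred in a school zone (+40%): $43,600 × 1.4 = $61,040.

$61,040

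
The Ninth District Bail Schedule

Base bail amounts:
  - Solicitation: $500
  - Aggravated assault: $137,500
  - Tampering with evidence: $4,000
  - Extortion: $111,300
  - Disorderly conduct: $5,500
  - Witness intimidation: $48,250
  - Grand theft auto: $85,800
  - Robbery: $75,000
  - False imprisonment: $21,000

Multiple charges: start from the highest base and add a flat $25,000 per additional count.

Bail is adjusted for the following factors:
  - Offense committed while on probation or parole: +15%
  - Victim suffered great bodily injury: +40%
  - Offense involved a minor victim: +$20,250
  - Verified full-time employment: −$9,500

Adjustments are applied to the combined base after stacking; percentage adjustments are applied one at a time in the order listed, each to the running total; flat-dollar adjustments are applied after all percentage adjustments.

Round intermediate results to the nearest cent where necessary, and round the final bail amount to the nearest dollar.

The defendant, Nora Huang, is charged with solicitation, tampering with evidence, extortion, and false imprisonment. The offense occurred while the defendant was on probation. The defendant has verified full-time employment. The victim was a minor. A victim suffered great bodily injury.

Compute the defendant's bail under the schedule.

Base amounts from the schedule: solicitation $500; tampering with evidence $4,000; extortion $111,300; false imprisonment $21,000.
Stacking rule: highest base plus $25,000 per additional charge. Highest is extortion at $111,300; 3 additional charges → +$75,000. Combined base = $186,300.
Offense committed while on probation or parole (+15%): $186,300 × 1.15 = $214,245.
Victim suffered great bodily injury (+40%): $214,245 × 1.4 = $299,943.
Offense involved a minor victim (+$20,250 flat): $299,943 + $20,250 = $320,193.
Verified full-time employment (−$9,500 flat): $320,193 − $9,500 = $310,693.

$310,693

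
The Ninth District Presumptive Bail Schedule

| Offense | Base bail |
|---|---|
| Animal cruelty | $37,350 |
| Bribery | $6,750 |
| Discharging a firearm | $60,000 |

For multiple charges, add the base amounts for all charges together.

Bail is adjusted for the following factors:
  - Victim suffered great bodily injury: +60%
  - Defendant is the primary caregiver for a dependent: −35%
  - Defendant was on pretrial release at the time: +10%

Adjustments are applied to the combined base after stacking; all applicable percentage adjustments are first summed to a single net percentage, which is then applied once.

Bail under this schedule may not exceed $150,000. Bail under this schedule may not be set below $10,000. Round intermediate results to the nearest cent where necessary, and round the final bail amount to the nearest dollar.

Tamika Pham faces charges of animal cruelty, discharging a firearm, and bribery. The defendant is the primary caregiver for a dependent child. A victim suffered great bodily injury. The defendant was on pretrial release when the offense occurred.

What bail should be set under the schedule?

Base amounts from the schedule: animal cruelty $37,350; discharging a firearm $60,000; bribery $6,750.
Stacking rule: sum of all bases. $37,350 + $60,000 + $6,750 = $104,100.
Net percentage adjustment: +60% −35% +10% = +35%. $104,100 × 1.35 = $140,535.
$140,535 is within the $150,000 maximum.
$140,535 is at or above the $10,000 minimum.

$140,535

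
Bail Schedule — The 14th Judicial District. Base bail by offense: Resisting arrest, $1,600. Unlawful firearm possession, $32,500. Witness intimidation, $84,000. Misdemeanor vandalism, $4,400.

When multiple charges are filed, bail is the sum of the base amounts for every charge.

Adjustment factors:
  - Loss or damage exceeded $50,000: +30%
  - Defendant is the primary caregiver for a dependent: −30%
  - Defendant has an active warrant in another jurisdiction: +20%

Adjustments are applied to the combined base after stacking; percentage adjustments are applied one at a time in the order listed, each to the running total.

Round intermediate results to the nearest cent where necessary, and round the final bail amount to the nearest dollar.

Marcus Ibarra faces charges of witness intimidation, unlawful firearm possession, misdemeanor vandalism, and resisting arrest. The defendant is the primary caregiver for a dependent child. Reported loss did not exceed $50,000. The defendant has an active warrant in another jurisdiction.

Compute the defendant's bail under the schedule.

$102,900

Base amounts from the schedule: witness intimidation $84,000; unlawful firearm possession $32,500; misdemeanor vandalism $4,400; resisting arrest $1,600.
Stacking rule: sum of all bases. $84,000 + $32,500 + $4,400 + $1,600 = $122,500.
Defendant is the primary caregiver for a dependent (−30%): $122,500 × 0.7 = $85,750.
Defendant has an active warrant in another jurisdiction (+20%): $85,750 × 1.2 = $102,900.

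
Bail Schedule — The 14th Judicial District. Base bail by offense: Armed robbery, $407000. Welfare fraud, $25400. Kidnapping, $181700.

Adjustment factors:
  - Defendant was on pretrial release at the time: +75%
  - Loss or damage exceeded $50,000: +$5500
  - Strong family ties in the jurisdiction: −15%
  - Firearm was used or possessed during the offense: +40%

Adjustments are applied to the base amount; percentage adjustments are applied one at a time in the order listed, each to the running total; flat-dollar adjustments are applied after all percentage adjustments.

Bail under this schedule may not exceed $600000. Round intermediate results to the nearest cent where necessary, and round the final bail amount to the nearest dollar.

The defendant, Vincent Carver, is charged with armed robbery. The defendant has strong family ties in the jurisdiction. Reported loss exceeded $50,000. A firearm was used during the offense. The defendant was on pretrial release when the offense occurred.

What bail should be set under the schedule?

$600000

Base amounts from the schedule: armed robbery $407000.
Single charge. Combined base = $407000.
Defendant was on pretrial release at the time (+75%): $407000 × 1.75 = $712250.
Strong family ties in the jurisdiction (−15%): $712250 × 0.85 = $605412.50.
Firearm was used or possessed during the offense (+40%): $605412.50 × 1.4 = $847577.50.
Loss or damage exceeded $50,000 (+$5500 flat): $847577.50 + $5500 = $853077.50.
Result $853077.50 exceeds the maximum of $600000; bail is capped at $600000.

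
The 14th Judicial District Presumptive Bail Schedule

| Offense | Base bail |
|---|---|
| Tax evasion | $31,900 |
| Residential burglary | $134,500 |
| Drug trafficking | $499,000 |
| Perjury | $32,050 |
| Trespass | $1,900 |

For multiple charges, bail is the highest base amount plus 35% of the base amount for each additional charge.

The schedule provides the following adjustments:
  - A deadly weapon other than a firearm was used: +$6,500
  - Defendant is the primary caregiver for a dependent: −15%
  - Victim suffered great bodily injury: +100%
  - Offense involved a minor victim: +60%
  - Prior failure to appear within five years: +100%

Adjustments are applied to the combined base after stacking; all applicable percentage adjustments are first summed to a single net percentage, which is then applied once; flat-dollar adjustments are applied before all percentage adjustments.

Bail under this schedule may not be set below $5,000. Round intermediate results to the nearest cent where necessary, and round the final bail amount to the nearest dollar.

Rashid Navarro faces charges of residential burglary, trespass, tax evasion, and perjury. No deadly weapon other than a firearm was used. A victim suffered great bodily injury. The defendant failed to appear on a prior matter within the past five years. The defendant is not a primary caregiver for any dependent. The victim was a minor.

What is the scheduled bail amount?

Base amounts from the schedule: residential burglary $134,500; trespass $1,900; tax evasion $31,900; perjury $32,050.
Stacking rule: highest base plus 35% of each additional charge. Highest is residential burglary at $134,500. Additional: $1,900 × 35% = $665; $31,900 × 35% = $11,165; $32,050 × 35% = $11,217.50. Combined base = $134,500 + $23,047.50 = $157,547.50.
Net percentage adjustment: +100% +60% +100% = +260%. $157,547.50 × 3.6 = $567,171.
$567,171 is at or above the $5,000 minimum.

$567,171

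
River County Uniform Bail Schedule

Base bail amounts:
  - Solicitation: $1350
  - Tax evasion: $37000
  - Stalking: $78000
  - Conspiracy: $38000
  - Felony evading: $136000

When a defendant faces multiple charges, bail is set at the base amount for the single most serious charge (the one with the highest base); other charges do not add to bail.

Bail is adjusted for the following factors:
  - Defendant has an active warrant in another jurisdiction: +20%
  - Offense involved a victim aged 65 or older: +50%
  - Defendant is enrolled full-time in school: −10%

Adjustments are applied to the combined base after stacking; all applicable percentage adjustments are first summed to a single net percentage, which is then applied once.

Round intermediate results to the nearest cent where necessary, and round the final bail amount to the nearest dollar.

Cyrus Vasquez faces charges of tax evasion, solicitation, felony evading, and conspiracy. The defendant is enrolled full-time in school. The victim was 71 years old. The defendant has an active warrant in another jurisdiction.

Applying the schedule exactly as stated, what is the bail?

Base amounts from the schedule: tax evasion $37000; solicitation $1350; felony evading $136000; conspiracy $38000.
Stacking rule: use the highest base only. Highest is felony evading at $136000. Combined base = $136000.
Net percentage adjustment: +20% +50% −10% = +60%. $136000 × 1.6 = $217600.

$217600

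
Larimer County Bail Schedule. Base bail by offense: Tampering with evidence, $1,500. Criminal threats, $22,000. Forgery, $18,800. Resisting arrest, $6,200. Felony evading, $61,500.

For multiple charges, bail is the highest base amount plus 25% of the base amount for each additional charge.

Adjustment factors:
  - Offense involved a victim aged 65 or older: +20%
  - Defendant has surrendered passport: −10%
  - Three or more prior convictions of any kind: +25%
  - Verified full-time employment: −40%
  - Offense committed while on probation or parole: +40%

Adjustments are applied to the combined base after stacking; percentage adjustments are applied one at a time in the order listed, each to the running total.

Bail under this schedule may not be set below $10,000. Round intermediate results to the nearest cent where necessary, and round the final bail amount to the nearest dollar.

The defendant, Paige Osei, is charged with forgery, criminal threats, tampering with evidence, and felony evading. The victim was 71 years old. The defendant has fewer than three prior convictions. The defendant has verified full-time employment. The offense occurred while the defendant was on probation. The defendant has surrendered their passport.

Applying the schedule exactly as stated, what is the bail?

$65,386

Base amounts from the schedule: forgery $18,800; criminal threats $22,000; tampering with evidence $1,500; felony evading $61,500.
Stacking rule: highest base plus 25% of each additional charge. Highest is felony evading at $61,500. Additional: $18,800 × 25% = $4,700; $22,000 × 25% = $5,500; $1,500 × 25% = $375. Combined base = $61,500 + $10,575 = $72,075.
Offense involved a victim aged 65 or older (+20%): $72,075 × 1.2 = $86,490.
Defendant has surrendered passport (−10%): $86,490 × 0.9 = $77,841.
Verified full-time employment (−40%): $77,841 × 0.6 = $46,704.60.
Offense committed while on probation or parole (+40%): $46,704.60 × 1.4 = $65,386.44.
$65,386.44 is at or above the $10,000 minimum.
Rounded to the nearest dollar: $65,386.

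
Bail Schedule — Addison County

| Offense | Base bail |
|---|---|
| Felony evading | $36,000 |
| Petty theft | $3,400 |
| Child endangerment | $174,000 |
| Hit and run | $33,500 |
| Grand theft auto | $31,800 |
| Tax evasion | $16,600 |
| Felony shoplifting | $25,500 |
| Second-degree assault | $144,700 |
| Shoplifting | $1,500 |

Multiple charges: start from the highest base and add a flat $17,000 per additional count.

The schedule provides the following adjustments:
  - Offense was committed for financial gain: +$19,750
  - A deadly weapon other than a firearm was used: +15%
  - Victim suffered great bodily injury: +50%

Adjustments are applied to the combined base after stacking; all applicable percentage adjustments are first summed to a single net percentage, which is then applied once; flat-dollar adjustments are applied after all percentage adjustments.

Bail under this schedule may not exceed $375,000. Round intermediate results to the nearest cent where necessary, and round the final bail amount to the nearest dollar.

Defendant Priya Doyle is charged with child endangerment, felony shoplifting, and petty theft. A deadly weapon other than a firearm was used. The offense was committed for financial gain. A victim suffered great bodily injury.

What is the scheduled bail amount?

$362,950

Base amounts from the schedule: child endangerment $174,000; felony shoplifting $25,500; petty theft $3,400.
Stacking rule: highest base plus $17,000 per additional charge. Highest is child endangerment at $174,000; 2 additional charges → +$34,000. Combined base = $208,000.
Net percentage adjustment: +15% +50% = +65%. $208,000 × 1.65 = $343,200.
Offense was committed for financial gain (+$19,750 flat): $343,200 + $19,750 = $362,950.
$362,950 is within the $375,000 maximum.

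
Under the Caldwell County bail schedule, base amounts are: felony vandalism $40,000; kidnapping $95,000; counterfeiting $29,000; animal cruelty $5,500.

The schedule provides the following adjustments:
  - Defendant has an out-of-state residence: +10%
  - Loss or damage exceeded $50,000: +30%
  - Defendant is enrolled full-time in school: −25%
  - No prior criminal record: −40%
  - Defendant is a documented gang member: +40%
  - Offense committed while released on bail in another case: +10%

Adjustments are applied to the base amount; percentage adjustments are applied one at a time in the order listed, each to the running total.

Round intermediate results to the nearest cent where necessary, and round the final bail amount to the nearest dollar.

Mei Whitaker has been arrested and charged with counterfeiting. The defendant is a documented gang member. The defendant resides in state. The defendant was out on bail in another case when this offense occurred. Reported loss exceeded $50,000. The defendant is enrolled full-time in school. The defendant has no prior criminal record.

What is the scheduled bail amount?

$26,126

Base amounts from the schedule: counterfeiting $29,000.
Single charge. Combined base = $29,000.
Loss or damage exceeded $50,000 (+30%): $29,000 × 1.3 = $37,700.
Defendant is enrolled full-time in school (−25%): $37,700 × 0.75 = $28,275.
No prior criminal record (−40%): $28,275 × 0.6 = $16,965.
Defendant is a documented gang member (+40%): $16,965 × 1.4 = $23,751.
Offense committed while released on bail in another case (+10%): $23,751 × 1.1 = $26,126.10.
Rounded to the nearest dollar: $26,126.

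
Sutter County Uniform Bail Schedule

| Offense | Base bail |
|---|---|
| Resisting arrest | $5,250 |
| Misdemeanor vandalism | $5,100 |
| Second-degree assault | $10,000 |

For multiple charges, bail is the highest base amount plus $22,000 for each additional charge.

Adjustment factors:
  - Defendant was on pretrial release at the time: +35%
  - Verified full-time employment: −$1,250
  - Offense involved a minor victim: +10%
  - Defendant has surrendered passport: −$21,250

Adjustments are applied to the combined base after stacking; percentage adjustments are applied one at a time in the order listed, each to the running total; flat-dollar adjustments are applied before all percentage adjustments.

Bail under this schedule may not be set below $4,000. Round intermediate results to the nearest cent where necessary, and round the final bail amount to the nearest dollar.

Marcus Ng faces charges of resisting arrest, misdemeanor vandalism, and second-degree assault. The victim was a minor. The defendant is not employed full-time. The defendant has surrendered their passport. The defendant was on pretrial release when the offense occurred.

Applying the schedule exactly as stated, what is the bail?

Base amounts from the schedule: resisting arrest $5,250; misdemeanor vandalism $5,100; second-degree assault $10,000.
Stacking rule: highest base plus $22,000 per additional charge. Highest is second-degree assault at $10,000; 2 additional charges → +$44,000. Combined base = $54,000.
Defendant has surrendered passport (−$21,250 flat): $54,000 − $21,250 = $32,750.
Defendant was on pretrial release at the time (+35%): $32,750 × 1.35 = $44,212.50.
Offense involved a minor victim (+10%): $44,212.50 × 1.1 = $48,633.75.
$48,633.75 is at or above the $4,000 minimum.
Rounded to the nearest dollar: $48,634.

$48,634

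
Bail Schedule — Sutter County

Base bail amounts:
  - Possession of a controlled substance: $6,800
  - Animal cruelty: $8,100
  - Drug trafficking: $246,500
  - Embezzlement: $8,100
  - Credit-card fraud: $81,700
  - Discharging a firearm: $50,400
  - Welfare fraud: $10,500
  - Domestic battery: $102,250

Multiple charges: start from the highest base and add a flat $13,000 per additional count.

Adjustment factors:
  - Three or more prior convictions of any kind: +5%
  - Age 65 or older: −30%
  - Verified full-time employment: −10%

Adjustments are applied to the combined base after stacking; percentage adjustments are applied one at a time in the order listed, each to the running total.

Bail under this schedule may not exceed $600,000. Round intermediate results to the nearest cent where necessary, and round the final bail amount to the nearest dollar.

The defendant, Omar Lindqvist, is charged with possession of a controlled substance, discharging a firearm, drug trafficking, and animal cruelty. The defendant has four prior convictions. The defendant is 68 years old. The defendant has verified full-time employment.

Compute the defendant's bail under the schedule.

$188,858

Base amounts from the schedule: possession of a controlled substance $6,800; discharging a firearm $50,400; drug trafficking $246,500; animal cruelty $8,100.
Stacking rule: highest base plus $13,000 per additional charge. Highest is drug trafficking at $246,500; 3 additional charges → +$39,000. Combined base = $285,500.
Three or more prior convictions of any kind (+5%): $285,500 × 1.05 = $299,775.
Age 65 or older (−30%): $299,775 × 0.7 = $209,842.50.
Verified full-time employment (−10%): $209,842.50 × 0.9 = $188,858.25.
$188,858.25 is within the $600,000 maximum.
Rounded to the nearest dollar: $188,858.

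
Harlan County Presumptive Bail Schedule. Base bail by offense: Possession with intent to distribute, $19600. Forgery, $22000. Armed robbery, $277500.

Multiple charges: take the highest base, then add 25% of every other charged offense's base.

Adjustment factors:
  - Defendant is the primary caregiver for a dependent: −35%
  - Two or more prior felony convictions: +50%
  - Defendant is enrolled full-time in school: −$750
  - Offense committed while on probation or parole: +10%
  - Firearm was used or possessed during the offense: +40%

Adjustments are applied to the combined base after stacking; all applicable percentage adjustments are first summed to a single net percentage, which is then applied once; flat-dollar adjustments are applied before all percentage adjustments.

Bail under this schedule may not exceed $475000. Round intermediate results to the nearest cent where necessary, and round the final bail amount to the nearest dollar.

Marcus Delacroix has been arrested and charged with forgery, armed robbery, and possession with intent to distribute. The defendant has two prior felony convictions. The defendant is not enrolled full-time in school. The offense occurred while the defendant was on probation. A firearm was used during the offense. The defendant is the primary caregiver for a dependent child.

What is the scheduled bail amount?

Base amounts from the schedule: forgery $22000; armed robbery $277500; possession with intent to distribute $19600.
Stacking rule: highest base plus 25% of each additional charge. Highest is armed robbery at $277500. Additional: $22000 × 25% = $5500; $19600 × 25% = $4900. Combined base = $277500 + $10400 = $287900.
Net percentage adjustment: −35% +50% +10% +40% = +65%. $287900 × 1.65 = $475035.
Result $475035 exceeds the maximum of $475000; bail is capped at $475000.

$475000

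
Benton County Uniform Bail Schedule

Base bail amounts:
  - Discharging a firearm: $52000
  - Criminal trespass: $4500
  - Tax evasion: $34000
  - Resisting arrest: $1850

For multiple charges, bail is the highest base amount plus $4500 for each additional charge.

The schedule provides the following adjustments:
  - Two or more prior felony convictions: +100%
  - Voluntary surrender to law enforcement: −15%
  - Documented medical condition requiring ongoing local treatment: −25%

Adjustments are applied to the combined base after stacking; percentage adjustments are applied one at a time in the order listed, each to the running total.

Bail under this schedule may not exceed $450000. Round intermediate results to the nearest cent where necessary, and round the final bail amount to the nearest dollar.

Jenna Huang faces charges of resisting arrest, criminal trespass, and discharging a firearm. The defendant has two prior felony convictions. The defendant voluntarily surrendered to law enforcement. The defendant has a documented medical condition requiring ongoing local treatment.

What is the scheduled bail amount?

Base amounts from the schedule: resisting arrest $1850; criminal trespass $4500; discharging a firearm $52000.
Stacking rule: highest base plus $4500 per additional charge. Highest is discharging a firearm at $52000; 2 additional charges → +$9000. Combined base = $61000.
Two or more prior felony convictions (+100%): $61000 × 2 = $122000.
Voluntary surrender to law enforcement (−15%): $122000 × 0.85 = $103700.
Documented medical condition requiring ongoing local treatment (−25%): $103700 × 0.75 = $77775.
$77775 is within the $450000 maximum.

$77775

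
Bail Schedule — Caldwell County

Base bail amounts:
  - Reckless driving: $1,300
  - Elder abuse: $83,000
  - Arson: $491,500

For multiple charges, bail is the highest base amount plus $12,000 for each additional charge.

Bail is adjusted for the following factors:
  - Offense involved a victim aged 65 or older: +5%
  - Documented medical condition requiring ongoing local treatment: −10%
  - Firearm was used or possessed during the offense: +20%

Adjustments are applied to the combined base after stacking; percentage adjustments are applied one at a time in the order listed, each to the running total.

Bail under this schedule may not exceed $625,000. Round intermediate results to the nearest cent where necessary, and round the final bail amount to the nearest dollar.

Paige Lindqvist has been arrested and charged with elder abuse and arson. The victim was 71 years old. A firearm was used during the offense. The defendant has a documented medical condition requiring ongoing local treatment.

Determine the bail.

Base amounts from the schedule: elder abuse $83,000; arson $491,500.
Stacking rule: highest base plus $12,000 per additional charge. Highest is arson at $491,500; 1 additional charge → +$12,000. Combined base = $503,500.
Offense involved a victim aged 65 or older (+5%): $503,500 × 1.05 = $528,675.
Documented medical condition requiring ongoing local treatment (−10%): $528,675 × 0.9 = $475,807.50.
Firearm was used or possessed during the offense (+20%): $475,807.50 × 1.2 = $570,969.
$570,969 is within the $625,000 maximum.

$570,969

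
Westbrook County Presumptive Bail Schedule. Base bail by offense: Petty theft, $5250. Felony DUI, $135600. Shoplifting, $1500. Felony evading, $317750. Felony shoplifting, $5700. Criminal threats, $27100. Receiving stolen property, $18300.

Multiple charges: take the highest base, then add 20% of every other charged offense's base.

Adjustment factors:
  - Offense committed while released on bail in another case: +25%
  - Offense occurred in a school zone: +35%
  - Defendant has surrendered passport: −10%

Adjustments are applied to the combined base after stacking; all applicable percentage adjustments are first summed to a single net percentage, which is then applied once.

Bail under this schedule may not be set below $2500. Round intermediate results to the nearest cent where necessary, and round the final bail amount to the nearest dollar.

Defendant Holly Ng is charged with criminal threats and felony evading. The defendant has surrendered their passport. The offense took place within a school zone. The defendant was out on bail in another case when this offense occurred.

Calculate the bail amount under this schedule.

Base amounts from the schedule: criminal threats $27100; felony evading $317750.
Stacking rule: highest base plus 20% of each additional charge. Highest is felony evading at $317750. Additional: $27100 × 20% = $5420. Combined base = $317750 + $5420 = $323170.
Net percentage adjustment: +25% +35% −10% = +50%. $323170 × 1.5 = $484755.
$484755 is at or above the $2500 minimum.

$484755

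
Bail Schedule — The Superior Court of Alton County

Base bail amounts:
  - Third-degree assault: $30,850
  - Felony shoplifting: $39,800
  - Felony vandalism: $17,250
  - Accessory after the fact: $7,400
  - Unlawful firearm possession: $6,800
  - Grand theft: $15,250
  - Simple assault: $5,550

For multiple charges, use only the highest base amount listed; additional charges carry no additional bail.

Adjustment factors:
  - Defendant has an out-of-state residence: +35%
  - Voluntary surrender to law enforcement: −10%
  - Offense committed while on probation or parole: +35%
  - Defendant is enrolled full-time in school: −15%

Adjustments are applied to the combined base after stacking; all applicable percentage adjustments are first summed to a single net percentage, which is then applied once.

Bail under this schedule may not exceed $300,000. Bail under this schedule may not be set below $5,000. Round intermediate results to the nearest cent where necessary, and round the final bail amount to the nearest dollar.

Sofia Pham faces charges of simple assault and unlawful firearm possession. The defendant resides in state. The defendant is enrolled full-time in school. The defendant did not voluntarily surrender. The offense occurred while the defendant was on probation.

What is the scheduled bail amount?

$8,160

Base amounts from the schedule: simple assault $5,550; unlawful firearm possession $6,800.
Stacking rule: use the highest base only. Highest is unlawful firearm possession at $6,800. Combined base = $6,800.
Net percentage adjustment: +35% −15% = +20%. $6,800 × 1.2 = $8,160.
$8,160 is within the $300,000 maximum.
$8,160 is at or above the $5,000 minimum.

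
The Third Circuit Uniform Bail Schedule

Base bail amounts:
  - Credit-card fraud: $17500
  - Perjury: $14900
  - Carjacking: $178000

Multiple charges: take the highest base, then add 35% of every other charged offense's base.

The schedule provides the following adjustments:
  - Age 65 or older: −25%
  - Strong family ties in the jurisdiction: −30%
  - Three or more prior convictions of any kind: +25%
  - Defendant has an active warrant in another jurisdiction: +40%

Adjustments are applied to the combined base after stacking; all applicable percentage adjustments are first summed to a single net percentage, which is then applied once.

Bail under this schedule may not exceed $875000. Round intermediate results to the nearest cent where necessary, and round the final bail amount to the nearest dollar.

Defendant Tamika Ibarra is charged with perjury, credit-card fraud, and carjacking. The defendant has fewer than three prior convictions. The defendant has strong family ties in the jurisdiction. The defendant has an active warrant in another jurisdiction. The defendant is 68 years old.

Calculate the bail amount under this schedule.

$160939

Base amounts from the schedule: perjury $14900; credit-card fraud $17500; carjacking $178000.
Stacking rule: highest base plus 35% of each additional charge. Highest is carjacking at $178000. Additional: $14900 × 35% = $5215; $17500 × 35% = $6125. Combined base = $178000 + $11340 = $189340.
Net percentage adjustment: −25% −30% +40% = −15%. $189340 × 0.85 = $160939.
$160939 is within the $875000 maximum.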